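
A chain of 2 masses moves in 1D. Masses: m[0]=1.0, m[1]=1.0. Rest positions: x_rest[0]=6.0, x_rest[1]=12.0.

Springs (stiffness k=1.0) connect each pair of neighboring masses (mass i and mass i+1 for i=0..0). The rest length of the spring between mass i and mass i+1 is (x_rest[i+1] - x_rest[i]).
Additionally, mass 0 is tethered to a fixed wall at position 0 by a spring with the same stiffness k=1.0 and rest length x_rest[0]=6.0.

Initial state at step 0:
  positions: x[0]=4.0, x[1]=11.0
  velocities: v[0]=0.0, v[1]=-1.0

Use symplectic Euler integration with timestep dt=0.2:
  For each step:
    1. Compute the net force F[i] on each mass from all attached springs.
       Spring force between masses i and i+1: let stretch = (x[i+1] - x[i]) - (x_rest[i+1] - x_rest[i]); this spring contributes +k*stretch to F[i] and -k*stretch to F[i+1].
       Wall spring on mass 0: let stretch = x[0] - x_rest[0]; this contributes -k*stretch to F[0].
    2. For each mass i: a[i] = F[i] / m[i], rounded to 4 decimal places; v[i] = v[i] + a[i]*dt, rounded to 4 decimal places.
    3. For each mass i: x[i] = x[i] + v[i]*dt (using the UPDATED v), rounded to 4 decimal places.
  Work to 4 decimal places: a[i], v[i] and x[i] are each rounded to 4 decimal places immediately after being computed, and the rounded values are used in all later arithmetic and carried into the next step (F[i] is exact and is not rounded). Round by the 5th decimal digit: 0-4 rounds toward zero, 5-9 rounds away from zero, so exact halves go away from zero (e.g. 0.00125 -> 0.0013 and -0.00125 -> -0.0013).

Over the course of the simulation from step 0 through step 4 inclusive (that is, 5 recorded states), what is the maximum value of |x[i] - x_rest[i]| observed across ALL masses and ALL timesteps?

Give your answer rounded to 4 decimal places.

Step 0: x=[4.0000 11.0000] v=[0.0000 -1.0000]
Step 1: x=[4.1200 10.7600] v=[0.6000 -1.2000]
Step 2: x=[4.3408 10.4944] v=[1.1040 -1.3280]
Step 3: x=[4.6341 10.2227] v=[1.4666 -1.3587]
Step 4: x=[4.9656 9.9674] v=[1.6575 -1.2764]
Max displacement = 2.0326

Answer: 2.0326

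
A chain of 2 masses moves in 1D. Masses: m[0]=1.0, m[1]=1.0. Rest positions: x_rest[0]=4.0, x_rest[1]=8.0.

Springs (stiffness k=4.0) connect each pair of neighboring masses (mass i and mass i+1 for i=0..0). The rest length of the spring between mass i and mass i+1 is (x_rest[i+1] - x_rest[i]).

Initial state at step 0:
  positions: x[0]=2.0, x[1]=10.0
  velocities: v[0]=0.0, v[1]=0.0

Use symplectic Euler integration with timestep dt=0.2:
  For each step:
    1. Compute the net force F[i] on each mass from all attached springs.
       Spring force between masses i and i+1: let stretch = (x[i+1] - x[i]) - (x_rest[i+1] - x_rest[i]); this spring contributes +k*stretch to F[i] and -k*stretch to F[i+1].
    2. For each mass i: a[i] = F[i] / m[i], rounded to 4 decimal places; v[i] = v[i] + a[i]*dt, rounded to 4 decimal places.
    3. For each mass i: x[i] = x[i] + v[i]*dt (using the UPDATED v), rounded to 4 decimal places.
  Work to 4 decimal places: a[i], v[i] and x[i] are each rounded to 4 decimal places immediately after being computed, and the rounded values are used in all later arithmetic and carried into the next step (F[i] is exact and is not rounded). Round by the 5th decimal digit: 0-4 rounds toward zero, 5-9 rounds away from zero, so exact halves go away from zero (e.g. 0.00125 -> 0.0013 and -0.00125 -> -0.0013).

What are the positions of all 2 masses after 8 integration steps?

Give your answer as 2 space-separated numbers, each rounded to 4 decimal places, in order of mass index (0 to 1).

Step 0: x=[2.0000 10.0000] v=[0.0000 0.0000]
Step 1: x=[2.6400 9.3600] v=[3.2000 -3.2000]
Step 2: x=[3.7152 8.2848] v=[5.3760 -5.3760]
Step 3: x=[4.8815 7.1185] v=[5.8317 -5.8317]
Step 4: x=[5.7658 6.2342] v=[4.4213 -4.4213]
Step 5: x=[6.0850 5.9150] v=[1.5960 -1.5960]
Step 6: x=[5.7370 6.2630] v=[-1.7400 1.7400]
Step 7: x=[4.8332 7.1668] v=[-4.5192 4.5192]
Step 8: x=[3.6627 8.3373] v=[-5.8523 5.8523]

Answer: 3.6627 8.3373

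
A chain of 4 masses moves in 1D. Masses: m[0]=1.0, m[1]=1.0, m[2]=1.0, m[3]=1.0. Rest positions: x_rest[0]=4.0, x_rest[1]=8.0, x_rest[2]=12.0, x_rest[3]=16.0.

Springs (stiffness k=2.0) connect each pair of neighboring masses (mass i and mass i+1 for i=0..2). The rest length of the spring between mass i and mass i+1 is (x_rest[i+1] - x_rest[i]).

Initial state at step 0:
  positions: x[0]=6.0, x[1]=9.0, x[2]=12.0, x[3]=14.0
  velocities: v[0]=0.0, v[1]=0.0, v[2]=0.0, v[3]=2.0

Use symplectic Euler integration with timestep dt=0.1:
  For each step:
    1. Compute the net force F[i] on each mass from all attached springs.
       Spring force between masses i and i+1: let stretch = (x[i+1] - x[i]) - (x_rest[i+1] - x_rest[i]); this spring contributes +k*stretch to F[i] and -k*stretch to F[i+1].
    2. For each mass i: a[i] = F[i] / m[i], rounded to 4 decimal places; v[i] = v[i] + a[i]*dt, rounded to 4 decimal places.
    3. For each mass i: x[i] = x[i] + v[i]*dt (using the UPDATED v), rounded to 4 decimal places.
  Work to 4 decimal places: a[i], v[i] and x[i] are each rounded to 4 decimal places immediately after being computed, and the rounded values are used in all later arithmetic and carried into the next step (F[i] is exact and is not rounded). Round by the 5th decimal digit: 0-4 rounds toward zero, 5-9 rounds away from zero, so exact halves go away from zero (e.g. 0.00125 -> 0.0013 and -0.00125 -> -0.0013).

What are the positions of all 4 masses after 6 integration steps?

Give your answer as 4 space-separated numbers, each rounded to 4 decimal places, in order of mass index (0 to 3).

Step 0: x=[6.0000 9.0000 12.0000 14.0000] v=[0.0000 0.0000 0.0000 2.0000]
Step 1: x=[5.9800 9.0000 11.9800 14.2400] v=[-0.2000 0.0000 -0.2000 2.4000]
Step 2: x=[5.9404 8.9992 11.9456 14.5148] v=[-0.3960 -0.0080 -0.3440 2.7480]
Step 3: x=[5.8820 8.9962 11.9037 14.8182] v=[-0.5842 -0.0305 -0.4194 3.0342]
Step 4: x=[5.8059 8.9890 11.8619 15.1433] v=[-0.7614 -0.0718 -0.4180 3.2513]
Step 5: x=[5.7134 8.9756 11.8283 15.4828] v=[-0.9248 -0.1338 -0.3363 3.3950]
Step 6: x=[5.6062 8.9540 11.8107 15.8292] v=[-1.0724 -0.2157 -0.1759 3.4641]

Answer: 5.6062 8.9540 11.8107 15.8292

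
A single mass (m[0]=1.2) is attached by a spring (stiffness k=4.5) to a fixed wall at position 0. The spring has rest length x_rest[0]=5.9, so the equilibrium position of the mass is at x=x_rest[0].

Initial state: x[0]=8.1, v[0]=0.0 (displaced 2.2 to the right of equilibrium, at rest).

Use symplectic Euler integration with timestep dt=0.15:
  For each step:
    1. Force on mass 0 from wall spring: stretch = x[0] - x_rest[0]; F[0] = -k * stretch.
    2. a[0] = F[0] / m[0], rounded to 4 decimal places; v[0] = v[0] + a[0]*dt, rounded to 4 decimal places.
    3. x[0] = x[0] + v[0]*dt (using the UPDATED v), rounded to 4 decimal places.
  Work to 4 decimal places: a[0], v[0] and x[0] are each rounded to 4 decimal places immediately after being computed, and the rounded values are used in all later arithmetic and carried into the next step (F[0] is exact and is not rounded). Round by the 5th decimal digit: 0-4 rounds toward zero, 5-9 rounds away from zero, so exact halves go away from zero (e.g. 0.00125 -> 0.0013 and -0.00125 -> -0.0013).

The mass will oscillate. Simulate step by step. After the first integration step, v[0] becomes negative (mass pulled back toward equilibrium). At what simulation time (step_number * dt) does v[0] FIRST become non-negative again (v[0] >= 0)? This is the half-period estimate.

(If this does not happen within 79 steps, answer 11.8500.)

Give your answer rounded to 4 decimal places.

Answer: 1.6500

Derivation:
Step 0: x=[8.1000] v=[0.0000]
Step 1: x=[7.9144] v=[-1.2375]
Step 2: x=[7.5588] v=[-2.3706]
Step 3: x=[7.0632] v=[-3.3037]
Step 4: x=[6.4695] v=[-3.9580]
Step 5: x=[5.8278] v=[-4.2783]
Step 6: x=[5.1921] v=[-4.2377]
Step 7: x=[4.6162] v=[-3.8395]
Step 8: x=[4.1486] v=[-3.1174]
Step 9: x=[3.8288] v=[-2.1322]
Step 10: x=[3.6837] v=[-0.9672]
Step 11: x=[3.7256] v=[0.2795]
First v>=0 after going negative at step 11, time=1.6500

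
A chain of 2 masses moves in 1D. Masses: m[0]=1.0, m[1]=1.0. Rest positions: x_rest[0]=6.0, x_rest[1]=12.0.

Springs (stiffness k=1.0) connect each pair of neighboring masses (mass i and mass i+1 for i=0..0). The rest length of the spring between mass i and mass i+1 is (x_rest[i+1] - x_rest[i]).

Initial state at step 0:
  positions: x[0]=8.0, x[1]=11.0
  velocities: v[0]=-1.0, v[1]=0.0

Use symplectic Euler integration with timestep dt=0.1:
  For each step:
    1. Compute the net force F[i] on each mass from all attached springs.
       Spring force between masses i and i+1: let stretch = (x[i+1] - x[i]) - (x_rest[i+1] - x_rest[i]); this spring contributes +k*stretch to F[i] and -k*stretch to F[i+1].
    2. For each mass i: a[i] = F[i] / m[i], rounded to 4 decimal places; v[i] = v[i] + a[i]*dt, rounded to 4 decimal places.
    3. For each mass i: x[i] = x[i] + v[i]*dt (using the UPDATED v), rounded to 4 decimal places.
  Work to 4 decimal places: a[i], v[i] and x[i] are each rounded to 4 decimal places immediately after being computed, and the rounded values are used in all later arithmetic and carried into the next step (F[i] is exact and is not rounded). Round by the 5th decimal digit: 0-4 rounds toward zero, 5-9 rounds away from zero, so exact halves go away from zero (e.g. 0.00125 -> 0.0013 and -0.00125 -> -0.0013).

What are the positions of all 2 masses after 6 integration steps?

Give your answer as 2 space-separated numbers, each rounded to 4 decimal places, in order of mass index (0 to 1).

Step 0: x=[8.0000 11.0000] v=[-1.0000 0.0000]
Step 1: x=[7.8700 11.0300] v=[-1.3000 0.3000]
Step 2: x=[7.7116 11.0884] v=[-1.5840 0.5840]
Step 3: x=[7.5270 11.1730] v=[-1.8463 0.8463]
Step 4: x=[7.3188 11.2812] v=[-2.0817 1.0817]
Step 5: x=[7.0903 11.4098] v=[-2.2855 1.2855]
Step 6: x=[6.8449 11.5552] v=[-2.4536 1.4536]

Answer: 6.8449 11.5552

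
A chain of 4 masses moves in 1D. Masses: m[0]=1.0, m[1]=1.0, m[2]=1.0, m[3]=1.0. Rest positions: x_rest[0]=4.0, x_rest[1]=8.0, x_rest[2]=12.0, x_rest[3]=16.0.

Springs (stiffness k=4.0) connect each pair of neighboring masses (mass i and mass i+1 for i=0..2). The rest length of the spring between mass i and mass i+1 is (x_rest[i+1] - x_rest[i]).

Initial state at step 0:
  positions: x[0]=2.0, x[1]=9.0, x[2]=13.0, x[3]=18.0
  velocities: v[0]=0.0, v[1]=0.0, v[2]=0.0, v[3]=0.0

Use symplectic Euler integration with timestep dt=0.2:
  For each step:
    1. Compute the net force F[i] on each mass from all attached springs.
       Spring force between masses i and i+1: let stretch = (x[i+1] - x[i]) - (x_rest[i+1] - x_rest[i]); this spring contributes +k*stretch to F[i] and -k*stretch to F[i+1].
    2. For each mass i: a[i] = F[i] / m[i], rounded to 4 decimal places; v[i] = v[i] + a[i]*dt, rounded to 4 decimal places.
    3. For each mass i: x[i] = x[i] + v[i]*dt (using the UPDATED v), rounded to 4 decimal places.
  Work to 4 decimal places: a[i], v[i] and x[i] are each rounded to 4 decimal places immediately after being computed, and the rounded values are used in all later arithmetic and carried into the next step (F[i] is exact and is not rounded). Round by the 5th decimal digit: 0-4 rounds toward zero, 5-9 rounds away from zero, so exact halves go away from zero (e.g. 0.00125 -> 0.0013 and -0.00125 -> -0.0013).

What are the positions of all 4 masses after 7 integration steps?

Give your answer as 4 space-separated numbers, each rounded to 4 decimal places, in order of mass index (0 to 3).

Step 0: x=[2.0000 9.0000 13.0000 18.0000] v=[0.0000 0.0000 0.0000 0.0000]
Step 1: x=[2.4800 8.5200 13.1600 17.8400] v=[2.4000 -2.4000 0.8000 -0.8000]
Step 2: x=[3.2864 7.8160 13.3264 17.5712] v=[4.0320 -3.5200 0.8320 -1.3440]
Step 3: x=[4.1775 7.2689 13.2903 17.2632] v=[4.4557 -2.7354 -0.1805 -1.5398]
Step 4: x=[4.9233 7.1906 12.9264 16.9596] v=[3.7288 -0.3914 -1.8193 -1.5181]
Step 5: x=[5.3918 7.6673 12.2901 16.6507] v=[2.3426 2.3834 -3.1814 -1.5447]
Step 6: x=[5.5844 8.5195 11.6119 16.2841] v=[0.9630 4.2612 -3.3912 -1.8332]
Step 7: x=[5.6066 9.3969 11.1864 15.8099] v=[0.1111 4.3870 -2.1274 -2.3710]

Answer: 5.6066 9.3969 11.1864 15.8099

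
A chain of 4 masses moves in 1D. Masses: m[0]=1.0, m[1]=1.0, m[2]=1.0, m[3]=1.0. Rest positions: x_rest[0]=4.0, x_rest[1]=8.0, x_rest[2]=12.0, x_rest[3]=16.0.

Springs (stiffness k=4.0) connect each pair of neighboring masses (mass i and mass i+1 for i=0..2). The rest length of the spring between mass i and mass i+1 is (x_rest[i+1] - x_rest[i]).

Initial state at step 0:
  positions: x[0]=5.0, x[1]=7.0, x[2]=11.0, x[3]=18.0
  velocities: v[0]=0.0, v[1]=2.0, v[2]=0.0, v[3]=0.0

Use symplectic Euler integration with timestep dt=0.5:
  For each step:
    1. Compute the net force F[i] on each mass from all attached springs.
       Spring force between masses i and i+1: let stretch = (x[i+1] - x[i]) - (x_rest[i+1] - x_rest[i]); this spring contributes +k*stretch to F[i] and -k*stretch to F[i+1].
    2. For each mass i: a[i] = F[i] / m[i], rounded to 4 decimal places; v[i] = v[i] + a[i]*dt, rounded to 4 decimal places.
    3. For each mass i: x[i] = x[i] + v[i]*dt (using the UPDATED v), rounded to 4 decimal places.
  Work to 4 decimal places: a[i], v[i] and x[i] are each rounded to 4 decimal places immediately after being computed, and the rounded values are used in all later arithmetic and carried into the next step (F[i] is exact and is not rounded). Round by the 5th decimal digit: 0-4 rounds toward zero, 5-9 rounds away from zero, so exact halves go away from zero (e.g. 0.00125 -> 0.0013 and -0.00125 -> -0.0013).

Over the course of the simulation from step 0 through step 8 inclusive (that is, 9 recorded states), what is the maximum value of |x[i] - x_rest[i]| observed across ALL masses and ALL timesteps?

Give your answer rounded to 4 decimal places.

Answer: 4.0000

Derivation:
Step 0: x=[5.0000 7.0000 11.0000 18.0000] v=[0.0000 2.0000 0.0000 0.0000]
Step 1: x=[3.0000 10.0000 14.0000 15.0000] v=[-4.0000 6.0000 6.0000 -6.0000]
Step 2: x=[4.0000 10.0000 14.0000 15.0000] v=[2.0000 0.0000 0.0000 0.0000]
Step 3: x=[7.0000 8.0000 11.0000 18.0000] v=[6.0000 -4.0000 -6.0000 6.0000]
Step 4: x=[7.0000 8.0000 12.0000 18.0000] v=[0.0000 0.0000 2.0000 0.0000]
Step 5: x=[4.0000 11.0000 15.0000 16.0000] v=[-6.0000 6.0000 6.0000 -4.0000]
Step 6: x=[4.0000 11.0000 15.0000 17.0000] v=[0.0000 0.0000 0.0000 2.0000]
Step 7: x=[7.0000 8.0000 13.0000 20.0000] v=[6.0000 -6.0000 -4.0000 6.0000]
Step 8: x=[7.0000 9.0000 13.0000 20.0000] v=[0.0000 2.0000 0.0000 0.0000]
Max displacement = 4.0000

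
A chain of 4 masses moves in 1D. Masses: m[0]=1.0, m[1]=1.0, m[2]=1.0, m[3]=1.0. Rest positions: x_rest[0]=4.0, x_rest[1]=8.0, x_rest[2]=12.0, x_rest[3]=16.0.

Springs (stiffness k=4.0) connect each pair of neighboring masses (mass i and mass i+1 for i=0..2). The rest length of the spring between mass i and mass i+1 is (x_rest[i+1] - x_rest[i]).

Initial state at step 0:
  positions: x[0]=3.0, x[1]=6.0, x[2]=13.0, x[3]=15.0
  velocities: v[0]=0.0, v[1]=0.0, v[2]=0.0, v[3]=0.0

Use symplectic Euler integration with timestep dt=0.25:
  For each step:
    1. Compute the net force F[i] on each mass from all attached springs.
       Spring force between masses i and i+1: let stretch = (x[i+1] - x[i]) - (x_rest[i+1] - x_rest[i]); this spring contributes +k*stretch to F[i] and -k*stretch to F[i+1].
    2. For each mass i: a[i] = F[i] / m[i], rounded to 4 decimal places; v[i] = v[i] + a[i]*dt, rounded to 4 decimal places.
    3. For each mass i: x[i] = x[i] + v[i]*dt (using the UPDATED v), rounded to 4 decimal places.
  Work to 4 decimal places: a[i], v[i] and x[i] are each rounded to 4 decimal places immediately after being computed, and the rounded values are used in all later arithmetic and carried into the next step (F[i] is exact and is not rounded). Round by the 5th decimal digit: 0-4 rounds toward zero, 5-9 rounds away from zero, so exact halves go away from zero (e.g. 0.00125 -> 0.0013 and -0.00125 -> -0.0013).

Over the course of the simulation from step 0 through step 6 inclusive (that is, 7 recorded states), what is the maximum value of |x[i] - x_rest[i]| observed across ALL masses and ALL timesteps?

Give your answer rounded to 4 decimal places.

Answer: 2.3281

Derivation:
Step 0: x=[3.0000 6.0000 13.0000 15.0000] v=[0.0000 0.0000 0.0000 0.0000]
Step 1: x=[2.7500 7.0000 11.7500 15.5000] v=[-1.0000 4.0000 -5.0000 2.0000]
Step 2: x=[2.5625 8.1250 10.2500 16.0625] v=[-0.7500 4.5000 -6.0000 2.2500]
Step 3: x=[2.7656 8.3906 9.6719 16.1719] v=[0.8125 1.0625 -2.3125 0.4375]
Step 4: x=[3.3750 7.5703 10.3985 15.6563] v=[2.4375 -3.2812 2.9062 -2.0625]
Step 5: x=[4.0332 6.4082 11.7325 14.8262] v=[2.6328 -4.6483 5.3358 -3.3203]
Step 6: x=[4.2852 5.9835 12.5088 14.2227] v=[1.0078 -1.6990 3.1052 -2.4140]
Max displacement = 2.3281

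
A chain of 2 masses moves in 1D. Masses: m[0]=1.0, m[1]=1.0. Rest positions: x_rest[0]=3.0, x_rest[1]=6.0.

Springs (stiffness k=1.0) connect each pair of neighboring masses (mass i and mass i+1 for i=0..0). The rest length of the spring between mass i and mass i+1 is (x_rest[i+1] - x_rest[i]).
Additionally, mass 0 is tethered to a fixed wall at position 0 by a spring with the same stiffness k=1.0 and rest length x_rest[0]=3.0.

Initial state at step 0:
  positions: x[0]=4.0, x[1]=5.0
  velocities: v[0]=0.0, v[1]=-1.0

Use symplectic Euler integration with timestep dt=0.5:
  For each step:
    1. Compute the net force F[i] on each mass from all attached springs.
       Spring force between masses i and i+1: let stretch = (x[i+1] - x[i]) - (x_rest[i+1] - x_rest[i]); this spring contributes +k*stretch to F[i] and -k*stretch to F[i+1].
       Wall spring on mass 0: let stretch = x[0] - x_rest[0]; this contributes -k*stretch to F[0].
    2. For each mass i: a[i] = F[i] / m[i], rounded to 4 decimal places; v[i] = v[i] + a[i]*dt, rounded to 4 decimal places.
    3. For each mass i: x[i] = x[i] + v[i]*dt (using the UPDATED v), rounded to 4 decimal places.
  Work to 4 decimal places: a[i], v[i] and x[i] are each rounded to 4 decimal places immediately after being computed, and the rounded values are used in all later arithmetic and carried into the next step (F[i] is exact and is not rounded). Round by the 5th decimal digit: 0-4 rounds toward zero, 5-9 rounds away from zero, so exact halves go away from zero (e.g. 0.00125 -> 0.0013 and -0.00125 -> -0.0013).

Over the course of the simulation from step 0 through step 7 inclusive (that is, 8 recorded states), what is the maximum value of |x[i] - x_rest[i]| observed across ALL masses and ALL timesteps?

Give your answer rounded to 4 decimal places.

Step 0: x=[4.0000 5.0000] v=[0.0000 -1.0000]
Step 1: x=[3.2500 5.0000] v=[-1.5000 0.0000]
Step 2: x=[2.1250 5.3125] v=[-2.2500 0.6250]
Step 3: x=[1.2656 5.5782] v=[-1.7188 0.5313]
Step 4: x=[1.1680 5.5157] v=[-0.1953 -0.1250]
Step 5: x=[1.8653 5.1163] v=[1.3946 -0.7989]
Step 6: x=[2.9091 4.6541] v=[2.0875 -0.9244]
Step 7: x=[3.6619 4.5057] v=[1.5055 -0.2969]
Max displacement = 1.8320

Answer: 1.8320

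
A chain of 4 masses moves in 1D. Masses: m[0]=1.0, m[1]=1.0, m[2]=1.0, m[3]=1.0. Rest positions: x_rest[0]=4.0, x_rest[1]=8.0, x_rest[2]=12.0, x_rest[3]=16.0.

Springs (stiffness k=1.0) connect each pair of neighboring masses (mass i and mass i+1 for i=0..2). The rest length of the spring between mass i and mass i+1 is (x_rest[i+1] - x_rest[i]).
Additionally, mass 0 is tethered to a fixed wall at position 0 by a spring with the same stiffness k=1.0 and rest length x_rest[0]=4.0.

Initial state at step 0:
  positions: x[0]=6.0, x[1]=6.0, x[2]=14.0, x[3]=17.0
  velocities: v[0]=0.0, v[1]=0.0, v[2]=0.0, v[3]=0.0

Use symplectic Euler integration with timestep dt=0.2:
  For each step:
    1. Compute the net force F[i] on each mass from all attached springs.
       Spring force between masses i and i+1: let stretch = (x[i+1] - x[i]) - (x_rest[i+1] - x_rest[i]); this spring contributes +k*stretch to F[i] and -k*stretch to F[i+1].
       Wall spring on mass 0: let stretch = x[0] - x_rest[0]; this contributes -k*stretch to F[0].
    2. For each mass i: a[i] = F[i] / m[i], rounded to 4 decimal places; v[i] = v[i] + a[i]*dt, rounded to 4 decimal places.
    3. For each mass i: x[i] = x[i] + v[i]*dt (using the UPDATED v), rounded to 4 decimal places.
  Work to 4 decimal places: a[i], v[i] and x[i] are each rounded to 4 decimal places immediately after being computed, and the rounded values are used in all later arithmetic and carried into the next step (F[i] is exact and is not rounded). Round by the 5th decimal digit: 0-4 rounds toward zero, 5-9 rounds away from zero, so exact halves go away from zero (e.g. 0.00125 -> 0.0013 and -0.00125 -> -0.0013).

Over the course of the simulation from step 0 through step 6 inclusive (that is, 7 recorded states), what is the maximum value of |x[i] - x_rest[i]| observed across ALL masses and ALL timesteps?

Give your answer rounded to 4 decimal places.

Step 0: x=[6.0000 6.0000 14.0000 17.0000] v=[0.0000 0.0000 0.0000 0.0000]
Step 1: x=[5.7600 6.3200 13.8000 17.0400] v=[-1.2000 1.6000 -1.0000 0.2000]
Step 2: x=[5.3120 6.9168 13.4304 17.1104] v=[-2.2400 2.9840 -1.8480 0.3520]
Step 3: x=[4.7157 7.7100 12.9475 17.1936] v=[-2.9814 3.9658 -2.4147 0.4160]
Step 4: x=[4.0506 8.5929 12.4249 17.2670] v=[-3.3257 4.4144 -2.6130 0.3668]
Step 5: x=[3.4051 9.4474 11.9427 17.3067] v=[-3.2274 4.2723 -2.4110 0.1984]
Step 6: x=[2.8651 10.1600 11.5752 17.2918] v=[-2.7000 3.5629 -1.8373 -0.0744]
Max displacement = 2.1600

Answer: 2.1600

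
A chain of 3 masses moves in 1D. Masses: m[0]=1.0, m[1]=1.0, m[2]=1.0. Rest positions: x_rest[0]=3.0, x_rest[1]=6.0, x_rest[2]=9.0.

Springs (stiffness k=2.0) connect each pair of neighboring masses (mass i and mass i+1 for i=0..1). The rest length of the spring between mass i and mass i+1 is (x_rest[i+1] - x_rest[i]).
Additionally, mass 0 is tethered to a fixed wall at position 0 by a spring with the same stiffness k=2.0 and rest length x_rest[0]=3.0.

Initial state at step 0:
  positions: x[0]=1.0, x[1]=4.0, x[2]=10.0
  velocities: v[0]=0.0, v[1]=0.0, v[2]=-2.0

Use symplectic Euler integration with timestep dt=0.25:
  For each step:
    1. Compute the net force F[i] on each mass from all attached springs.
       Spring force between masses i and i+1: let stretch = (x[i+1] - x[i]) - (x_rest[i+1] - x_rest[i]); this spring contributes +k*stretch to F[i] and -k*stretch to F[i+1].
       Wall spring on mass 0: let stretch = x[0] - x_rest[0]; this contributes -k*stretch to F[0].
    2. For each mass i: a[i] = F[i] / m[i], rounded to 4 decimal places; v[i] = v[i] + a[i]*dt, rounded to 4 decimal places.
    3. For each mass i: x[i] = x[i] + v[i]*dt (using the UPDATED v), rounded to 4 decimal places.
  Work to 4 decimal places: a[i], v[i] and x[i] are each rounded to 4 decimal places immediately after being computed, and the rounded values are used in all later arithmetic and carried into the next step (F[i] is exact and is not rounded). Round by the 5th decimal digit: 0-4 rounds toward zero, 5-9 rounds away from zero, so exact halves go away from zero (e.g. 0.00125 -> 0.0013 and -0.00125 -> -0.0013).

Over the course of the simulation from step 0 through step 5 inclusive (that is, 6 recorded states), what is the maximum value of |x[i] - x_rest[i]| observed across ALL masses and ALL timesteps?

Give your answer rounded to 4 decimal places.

Answer: 3.5278

Derivation:
Step 0: x=[1.0000 4.0000 10.0000] v=[0.0000 0.0000 -2.0000]
Step 1: x=[1.2500 4.3750 9.1250] v=[1.0000 1.5000 -3.5000]
Step 2: x=[1.7344 4.9531 8.0313] v=[1.9375 2.3125 -4.3750]
Step 3: x=[2.4043 5.5137 6.9278] v=[2.6797 2.2423 -4.4141]
Step 4: x=[3.1624 5.8624 6.0225] v=[3.0323 1.3947 -3.6212]
Step 5: x=[3.8627 5.8936 5.4722] v=[2.8011 0.1248 -2.2013]
Max displacement = 3.5278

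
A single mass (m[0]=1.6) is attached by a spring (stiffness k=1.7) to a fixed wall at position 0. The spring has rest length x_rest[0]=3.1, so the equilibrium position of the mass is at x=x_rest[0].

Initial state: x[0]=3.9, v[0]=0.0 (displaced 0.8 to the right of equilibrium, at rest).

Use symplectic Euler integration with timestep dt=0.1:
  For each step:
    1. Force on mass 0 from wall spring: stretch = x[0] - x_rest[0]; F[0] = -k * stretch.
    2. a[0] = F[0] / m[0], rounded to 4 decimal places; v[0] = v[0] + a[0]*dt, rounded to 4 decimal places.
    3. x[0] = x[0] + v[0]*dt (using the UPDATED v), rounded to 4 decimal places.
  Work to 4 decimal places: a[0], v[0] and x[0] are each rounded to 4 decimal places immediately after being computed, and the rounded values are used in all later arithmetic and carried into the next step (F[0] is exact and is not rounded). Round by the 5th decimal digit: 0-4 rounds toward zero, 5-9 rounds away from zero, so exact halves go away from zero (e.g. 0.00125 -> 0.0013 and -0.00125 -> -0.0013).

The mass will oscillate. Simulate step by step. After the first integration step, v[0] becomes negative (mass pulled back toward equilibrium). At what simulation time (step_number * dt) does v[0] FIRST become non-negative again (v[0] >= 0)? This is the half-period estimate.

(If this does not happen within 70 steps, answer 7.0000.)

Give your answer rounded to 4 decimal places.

Step 0: x=[3.9000] v=[0.0000]
Step 1: x=[3.8915] v=[-0.0850]
Step 2: x=[3.8746] v=[-0.1691]
Step 3: x=[3.8495] v=[-0.2514]
Step 4: x=[3.8164] v=[-0.3310]
Step 5: x=[3.7757] v=[-0.4071]
Step 6: x=[3.7278] v=[-0.4789]
Step 7: x=[3.6732] v=[-0.5456]
Step 8: x=[3.6126] v=[-0.6065]
Step 9: x=[3.5465] v=[-0.6610]
Step 10: x=[3.4757] v=[-0.7084]
Step 11: x=[3.4009] v=[-0.7483]
Step 12: x=[3.3229] v=[-0.7803]
Step 13: x=[3.2425] v=[-0.8040]
Step 14: x=[3.1606] v=[-0.8191]
Step 15: x=[3.0781] v=[-0.8255]
Step 16: x=[2.9958] v=[-0.8232]
Step 17: x=[2.9146] v=[-0.8121]
Step 18: x=[2.8354] v=[-0.7924]
Step 19: x=[2.7590] v=[-0.7643]
Step 20: x=[2.6862] v=[-0.7281]
Step 21: x=[2.6178] v=[-0.6841]
Step 22: x=[2.5545] v=[-0.6329]
Step 23: x=[2.4970] v=[-0.5749]
Step 24: x=[2.4459] v=[-0.5108]
Step 25: x=[2.4018] v=[-0.4413]
Step 26: x=[2.3651] v=[-0.3671]
Step 27: x=[2.3362] v=[-0.2890]
Step 28: x=[2.3154] v=[-0.2079]
Step 29: x=[2.3030] v=[-0.1245]
Step 30: x=[2.2990] v=[-0.0398]
Step 31: x=[2.3035] v=[0.0453]
First v>=0 after going negative at step 31, time=3.1000

Answer: 3.1000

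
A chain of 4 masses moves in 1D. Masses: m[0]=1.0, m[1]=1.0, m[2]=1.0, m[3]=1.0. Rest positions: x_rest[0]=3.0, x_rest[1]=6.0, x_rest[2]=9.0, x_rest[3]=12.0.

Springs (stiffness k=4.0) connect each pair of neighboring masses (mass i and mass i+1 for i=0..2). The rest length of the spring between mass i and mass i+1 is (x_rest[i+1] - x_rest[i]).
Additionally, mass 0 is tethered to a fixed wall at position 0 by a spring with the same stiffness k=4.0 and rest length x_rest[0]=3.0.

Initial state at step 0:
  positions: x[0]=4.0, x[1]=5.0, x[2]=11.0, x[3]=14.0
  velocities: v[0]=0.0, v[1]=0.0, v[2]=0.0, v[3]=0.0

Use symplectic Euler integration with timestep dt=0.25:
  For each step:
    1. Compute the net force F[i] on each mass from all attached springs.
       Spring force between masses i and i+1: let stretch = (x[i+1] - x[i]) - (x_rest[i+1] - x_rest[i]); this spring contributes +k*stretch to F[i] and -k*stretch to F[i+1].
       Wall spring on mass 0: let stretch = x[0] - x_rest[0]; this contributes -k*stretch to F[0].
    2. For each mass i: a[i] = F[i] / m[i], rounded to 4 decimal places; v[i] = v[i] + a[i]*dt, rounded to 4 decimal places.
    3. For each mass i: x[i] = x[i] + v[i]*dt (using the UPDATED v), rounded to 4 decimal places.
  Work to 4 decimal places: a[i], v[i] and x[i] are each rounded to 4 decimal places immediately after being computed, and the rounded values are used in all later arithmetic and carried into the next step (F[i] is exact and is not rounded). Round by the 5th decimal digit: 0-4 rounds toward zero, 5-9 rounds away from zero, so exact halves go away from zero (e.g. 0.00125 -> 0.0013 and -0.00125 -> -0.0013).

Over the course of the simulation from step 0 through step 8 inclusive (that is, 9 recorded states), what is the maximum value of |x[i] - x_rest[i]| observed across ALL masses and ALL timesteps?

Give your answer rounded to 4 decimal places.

Step 0: x=[4.0000 5.0000 11.0000 14.0000] v=[0.0000 0.0000 0.0000 0.0000]
Step 1: x=[3.2500 6.2500 10.2500 14.0000] v=[-3.0000 5.0000 -3.0000 0.0000]
Step 2: x=[2.4375 7.7500 9.4375 13.8125] v=[-3.2500 6.0000 -3.2500 -0.7500]
Step 3: x=[2.3438 8.3438 9.2969 13.2813] v=[-0.3750 2.3750 -0.5625 -2.1250]
Step 4: x=[3.1641 7.6758 9.9141 12.5040] v=[3.2812 -2.6719 2.4688 -3.1094]
Step 5: x=[4.3213 6.4395 10.6192 11.8292] v=[4.6288 -4.9453 2.8204 -2.6993]
Step 6: x=[4.9277 5.7186 10.5819 11.6019] v=[2.4257 -2.8838 -0.1493 -0.9093]
Step 7: x=[4.4999 6.0158 9.5838 11.8696] v=[-1.7111 1.1886 -3.9926 1.0707]
Step 8: x=[3.3261 6.8260 8.2651 12.3158] v=[-4.6951 3.2407 -5.2748 1.7849]
Max displacement = 2.3438

Answer: 2.3438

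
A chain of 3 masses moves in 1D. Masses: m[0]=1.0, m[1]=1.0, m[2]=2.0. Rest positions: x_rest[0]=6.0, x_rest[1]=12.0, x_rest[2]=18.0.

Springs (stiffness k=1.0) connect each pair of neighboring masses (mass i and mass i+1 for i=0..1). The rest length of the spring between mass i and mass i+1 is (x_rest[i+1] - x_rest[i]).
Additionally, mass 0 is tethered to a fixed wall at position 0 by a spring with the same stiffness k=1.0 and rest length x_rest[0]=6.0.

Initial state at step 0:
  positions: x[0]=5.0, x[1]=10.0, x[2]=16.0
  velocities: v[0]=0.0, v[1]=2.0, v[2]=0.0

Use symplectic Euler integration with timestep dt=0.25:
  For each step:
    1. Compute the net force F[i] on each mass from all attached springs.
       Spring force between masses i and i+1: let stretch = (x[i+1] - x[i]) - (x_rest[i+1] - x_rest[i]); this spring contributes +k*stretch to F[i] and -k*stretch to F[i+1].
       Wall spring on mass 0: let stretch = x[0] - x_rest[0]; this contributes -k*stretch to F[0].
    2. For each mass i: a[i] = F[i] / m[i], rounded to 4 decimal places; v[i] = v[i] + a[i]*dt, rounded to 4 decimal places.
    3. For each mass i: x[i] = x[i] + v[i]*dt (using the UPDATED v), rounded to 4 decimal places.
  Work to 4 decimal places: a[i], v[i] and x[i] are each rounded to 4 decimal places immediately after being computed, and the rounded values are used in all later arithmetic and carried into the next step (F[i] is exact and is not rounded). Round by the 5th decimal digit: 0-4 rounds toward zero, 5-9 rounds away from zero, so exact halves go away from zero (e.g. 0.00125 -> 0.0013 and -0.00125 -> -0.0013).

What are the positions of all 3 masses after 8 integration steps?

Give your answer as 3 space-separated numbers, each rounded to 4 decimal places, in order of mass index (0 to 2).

Step 0: x=[5.0000 10.0000 16.0000] v=[0.0000 2.0000 0.0000]
Step 1: x=[5.0000 10.5625 16.0000] v=[0.0000 2.2500 0.0000]
Step 2: x=[5.0352 11.1172 16.0176] v=[0.1406 2.2188 0.0703]
Step 3: x=[5.1358 11.5981 16.0696] v=[0.4023 1.9234 0.2078]
Step 4: x=[5.3193 11.9545 16.1693] v=[0.7339 1.4257 0.3989]
Step 5: x=[5.5850 12.1597 16.3248] v=[1.0629 0.8206 0.6221]
Step 6: x=[5.9126 12.2143 16.5377] v=[1.3103 0.2182 0.8515]
Step 7: x=[6.2645 12.1452 16.8030] v=[1.4076 -0.2764 1.0611]
Step 8: x=[6.5924 11.9997 17.1102] v=[1.3117 -0.5821 1.2289]

Answer: 6.5924 11.9997 17.1102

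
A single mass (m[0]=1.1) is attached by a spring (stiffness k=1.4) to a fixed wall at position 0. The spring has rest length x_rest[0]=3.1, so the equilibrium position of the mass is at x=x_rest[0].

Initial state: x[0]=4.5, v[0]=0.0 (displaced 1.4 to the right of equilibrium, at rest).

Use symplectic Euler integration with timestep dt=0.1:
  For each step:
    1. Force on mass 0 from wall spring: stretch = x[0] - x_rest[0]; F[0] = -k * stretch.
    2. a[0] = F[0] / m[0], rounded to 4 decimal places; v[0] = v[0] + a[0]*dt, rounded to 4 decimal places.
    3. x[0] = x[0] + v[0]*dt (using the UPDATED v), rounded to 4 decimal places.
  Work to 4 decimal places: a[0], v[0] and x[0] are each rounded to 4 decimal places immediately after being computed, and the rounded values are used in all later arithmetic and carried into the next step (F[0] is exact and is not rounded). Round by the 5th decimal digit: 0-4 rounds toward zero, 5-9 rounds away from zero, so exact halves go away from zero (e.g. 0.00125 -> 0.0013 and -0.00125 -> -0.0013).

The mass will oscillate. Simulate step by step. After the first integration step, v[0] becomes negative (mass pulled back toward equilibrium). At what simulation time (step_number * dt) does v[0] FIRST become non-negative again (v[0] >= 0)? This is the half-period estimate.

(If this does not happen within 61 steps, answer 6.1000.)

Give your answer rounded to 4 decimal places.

Answer: 2.8000

Derivation:
Step 0: x=[4.5000] v=[0.0000]
Step 1: x=[4.4822] v=[-0.1782]
Step 2: x=[4.4468] v=[-0.3541]
Step 3: x=[4.3943] v=[-0.5255]
Step 4: x=[4.3253] v=[-0.6902]
Step 5: x=[4.2407] v=[-0.8462]
Step 6: x=[4.1416] v=[-0.9914]
Step 7: x=[4.0292] v=[-1.1240]
Step 8: x=[3.9050] v=[-1.2423]
Step 9: x=[3.7705] v=[-1.3448]
Step 10: x=[3.6275] v=[-1.4301]
Step 11: x=[3.4778] v=[-1.4972]
Step 12: x=[3.3233] v=[-1.5453]
Step 13: x=[3.1659] v=[-1.5737]
Step 14: x=[3.0077] v=[-1.5821]
Step 15: x=[2.8507] v=[-1.5704]
Step 16: x=[2.6968] v=[-1.5387]
Step 17: x=[2.5481] v=[-1.4874]
Step 18: x=[2.4064] v=[-1.4172]
Step 19: x=[2.2735] v=[-1.3289]
Step 20: x=[2.1511] v=[-1.2237]
Step 21: x=[2.0408] v=[-1.1029]
Step 22: x=[1.9440] v=[-0.9681]
Step 23: x=[1.8619] v=[-0.8210]
Step 24: x=[1.7956] v=[-0.6634]
Step 25: x=[1.7459] v=[-0.4974]
Step 26: x=[1.7134] v=[-0.3251]
Step 27: x=[1.6985] v=[-0.1486]
Step 28: x=[1.7015] v=[0.0298]
First v>=0 after going negative at step 28, time=2.8000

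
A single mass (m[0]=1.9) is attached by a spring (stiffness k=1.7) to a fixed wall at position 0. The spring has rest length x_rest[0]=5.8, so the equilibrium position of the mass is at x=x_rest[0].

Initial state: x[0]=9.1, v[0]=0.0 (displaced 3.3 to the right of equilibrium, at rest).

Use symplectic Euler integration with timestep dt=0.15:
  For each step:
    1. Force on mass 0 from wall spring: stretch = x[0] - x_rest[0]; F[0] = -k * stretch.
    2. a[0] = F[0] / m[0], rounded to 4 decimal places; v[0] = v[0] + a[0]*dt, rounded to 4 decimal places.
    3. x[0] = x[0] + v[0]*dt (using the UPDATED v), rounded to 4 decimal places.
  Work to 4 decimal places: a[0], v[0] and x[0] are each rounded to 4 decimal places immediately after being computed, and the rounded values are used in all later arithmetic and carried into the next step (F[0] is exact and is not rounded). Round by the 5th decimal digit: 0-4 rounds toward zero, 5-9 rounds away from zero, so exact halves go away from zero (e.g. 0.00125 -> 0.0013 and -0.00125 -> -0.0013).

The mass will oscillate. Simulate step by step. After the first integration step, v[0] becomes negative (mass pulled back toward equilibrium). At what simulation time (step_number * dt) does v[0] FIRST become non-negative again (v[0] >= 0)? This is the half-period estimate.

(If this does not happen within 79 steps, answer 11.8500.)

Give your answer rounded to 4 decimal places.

Step 0: x=[9.1000] v=[0.0000]
Step 1: x=[9.0336] v=[-0.4429]
Step 2: x=[8.9021] v=[-0.8769]
Step 3: x=[8.7081] v=[-1.2932]
Step 4: x=[8.4556] v=[-1.6835]
Step 5: x=[8.1496] v=[-2.0399]
Step 6: x=[7.7963] v=[-2.3552]
Step 7: x=[7.4028] v=[-2.6231]
Step 8: x=[6.9771] v=[-2.8382]
Step 9: x=[6.5277] v=[-2.9962]
Step 10: x=[6.0636] v=[-3.0939]
Step 11: x=[5.5942] v=[-3.1293]
Step 12: x=[5.1289] v=[-3.1017]
Step 13: x=[4.6772] v=[-3.0116]
Step 14: x=[4.2481] v=[-2.8609]
Step 15: x=[3.8502] v=[-2.6526]
Step 16: x=[3.4916] v=[-2.3909]
Step 17: x=[3.1794] v=[-2.0811]
Step 18: x=[2.9200] v=[-1.7294]
Step 19: x=[2.7186] v=[-1.3429]
Step 20: x=[2.5792] v=[-0.9294]
Step 21: x=[2.5046] v=[-0.4971]
Step 22: x=[2.4964] v=[-0.0548]
Step 23: x=[2.5547] v=[0.3886]
First v>=0 after going negative at step 23, time=3.4500

Answer: 3.4500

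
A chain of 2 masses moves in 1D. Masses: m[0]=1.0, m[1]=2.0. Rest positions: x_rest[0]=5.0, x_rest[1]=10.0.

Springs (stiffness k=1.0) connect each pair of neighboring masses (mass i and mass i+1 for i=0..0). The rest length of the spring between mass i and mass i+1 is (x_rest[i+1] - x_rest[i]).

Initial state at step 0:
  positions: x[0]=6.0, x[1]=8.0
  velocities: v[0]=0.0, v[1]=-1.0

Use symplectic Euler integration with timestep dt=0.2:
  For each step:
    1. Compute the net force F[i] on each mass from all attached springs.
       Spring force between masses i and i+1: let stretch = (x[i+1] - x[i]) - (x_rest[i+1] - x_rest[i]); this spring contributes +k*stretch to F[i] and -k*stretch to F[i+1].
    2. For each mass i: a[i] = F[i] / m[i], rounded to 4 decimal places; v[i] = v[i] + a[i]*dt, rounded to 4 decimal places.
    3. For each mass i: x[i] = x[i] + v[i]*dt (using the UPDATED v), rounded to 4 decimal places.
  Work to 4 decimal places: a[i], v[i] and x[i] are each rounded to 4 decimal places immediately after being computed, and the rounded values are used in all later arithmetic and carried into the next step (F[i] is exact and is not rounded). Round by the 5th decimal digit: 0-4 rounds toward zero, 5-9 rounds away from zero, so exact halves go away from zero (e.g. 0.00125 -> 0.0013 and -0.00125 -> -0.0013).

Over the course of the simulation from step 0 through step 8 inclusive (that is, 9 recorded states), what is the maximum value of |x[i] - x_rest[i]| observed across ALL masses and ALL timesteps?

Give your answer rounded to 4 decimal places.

Answer: 2.5554

Derivation:
Step 0: x=[6.0000 8.0000] v=[0.0000 -1.0000]
Step 1: x=[5.8800 7.8600] v=[-0.6000 -0.7000]
Step 2: x=[5.6392 7.7804] v=[-1.2040 -0.3980]
Step 3: x=[5.2840 7.7580] v=[-1.7758 -0.1121]
Step 4: x=[4.8278 7.7861] v=[-2.2810 0.1405]
Step 5: x=[4.2899 7.8550] v=[-2.6893 0.3447]
Step 6: x=[3.6946 7.9526] v=[-2.9763 0.4882]
Step 7: x=[3.0697 8.0651] v=[-3.1247 0.5624]
Step 8: x=[2.4446 8.1777] v=[-3.1256 0.5629]
Max displacement = 2.5554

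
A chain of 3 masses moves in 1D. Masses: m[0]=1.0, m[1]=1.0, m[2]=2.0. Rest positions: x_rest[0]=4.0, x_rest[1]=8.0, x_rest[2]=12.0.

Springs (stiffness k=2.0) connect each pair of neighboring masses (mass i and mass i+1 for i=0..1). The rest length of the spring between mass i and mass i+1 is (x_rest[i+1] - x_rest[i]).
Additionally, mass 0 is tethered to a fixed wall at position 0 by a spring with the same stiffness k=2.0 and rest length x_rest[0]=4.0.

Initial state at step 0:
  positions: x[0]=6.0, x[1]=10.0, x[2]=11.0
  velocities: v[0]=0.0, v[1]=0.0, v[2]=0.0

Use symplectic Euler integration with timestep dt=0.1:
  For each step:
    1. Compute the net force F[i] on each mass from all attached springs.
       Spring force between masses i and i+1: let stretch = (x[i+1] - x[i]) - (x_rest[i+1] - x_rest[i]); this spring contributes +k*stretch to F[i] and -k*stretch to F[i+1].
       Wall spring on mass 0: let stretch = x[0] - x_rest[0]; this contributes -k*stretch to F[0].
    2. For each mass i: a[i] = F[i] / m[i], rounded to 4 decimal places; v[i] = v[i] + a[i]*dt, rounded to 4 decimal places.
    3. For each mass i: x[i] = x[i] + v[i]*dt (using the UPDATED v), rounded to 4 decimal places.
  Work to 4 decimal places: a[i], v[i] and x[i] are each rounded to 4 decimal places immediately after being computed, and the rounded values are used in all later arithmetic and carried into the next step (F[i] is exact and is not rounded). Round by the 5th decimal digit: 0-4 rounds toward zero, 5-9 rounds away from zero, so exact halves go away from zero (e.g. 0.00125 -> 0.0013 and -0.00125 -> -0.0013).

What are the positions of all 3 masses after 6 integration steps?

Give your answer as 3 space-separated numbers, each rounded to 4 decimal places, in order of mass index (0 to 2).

Step 0: x=[6.0000 10.0000 11.0000] v=[0.0000 0.0000 0.0000]
Step 1: x=[5.9600 9.9400 11.0300] v=[-0.4000 -0.6000 0.3000]
Step 2: x=[5.8804 9.8222 11.0891] v=[-0.7960 -1.1780 0.5910]
Step 3: x=[5.7620 9.6509 11.1755] v=[-1.1837 -1.7130 0.8643]
Step 4: x=[5.6062 9.4323 11.2867] v=[-1.5583 -2.1859 1.1118]
Step 5: x=[5.4148 9.1743 11.4193] v=[-1.9143 -2.5802 1.3264]
Step 6: x=[5.1903 8.8860 11.5695] v=[-2.2454 -2.8831 1.5019]

Answer: 5.1903 8.8860 11.5695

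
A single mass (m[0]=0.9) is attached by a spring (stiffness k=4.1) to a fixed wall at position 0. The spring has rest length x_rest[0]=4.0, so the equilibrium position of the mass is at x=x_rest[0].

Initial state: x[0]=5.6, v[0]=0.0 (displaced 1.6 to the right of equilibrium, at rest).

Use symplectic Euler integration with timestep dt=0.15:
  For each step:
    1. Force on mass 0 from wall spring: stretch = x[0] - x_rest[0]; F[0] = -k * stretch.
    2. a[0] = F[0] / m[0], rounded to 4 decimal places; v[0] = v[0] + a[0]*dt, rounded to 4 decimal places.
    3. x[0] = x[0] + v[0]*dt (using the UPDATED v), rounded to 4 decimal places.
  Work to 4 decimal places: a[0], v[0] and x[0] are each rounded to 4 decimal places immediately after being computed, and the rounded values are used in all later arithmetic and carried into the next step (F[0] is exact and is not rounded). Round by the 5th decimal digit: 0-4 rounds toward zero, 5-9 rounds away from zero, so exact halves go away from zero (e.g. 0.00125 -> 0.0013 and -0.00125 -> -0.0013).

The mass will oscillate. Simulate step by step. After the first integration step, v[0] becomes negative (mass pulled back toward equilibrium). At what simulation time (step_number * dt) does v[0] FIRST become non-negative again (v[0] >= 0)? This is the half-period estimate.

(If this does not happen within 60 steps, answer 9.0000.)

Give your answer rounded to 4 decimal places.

Answer: 1.5000

Derivation:
Step 0: x=[5.6000] v=[0.0000]
Step 1: x=[5.4360] v=[-1.0933]
Step 2: x=[5.1248] v=[-2.0746]
Step 3: x=[4.6983] v=[-2.8432]
Step 4: x=[4.2002] v=[-3.3204]
Step 5: x=[3.6816] v=[-3.4572]
Step 6: x=[3.1957] v=[-3.2396]
Step 7: x=[2.7922] v=[-2.6900]
Step 8: x=[2.5125] v=[-1.8647]
Step 9: x=[2.3853] v=[-0.8482]
Step 10: x=[2.4236] v=[0.2552]
First v>=0 after going negative at step 10, time=1.5000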